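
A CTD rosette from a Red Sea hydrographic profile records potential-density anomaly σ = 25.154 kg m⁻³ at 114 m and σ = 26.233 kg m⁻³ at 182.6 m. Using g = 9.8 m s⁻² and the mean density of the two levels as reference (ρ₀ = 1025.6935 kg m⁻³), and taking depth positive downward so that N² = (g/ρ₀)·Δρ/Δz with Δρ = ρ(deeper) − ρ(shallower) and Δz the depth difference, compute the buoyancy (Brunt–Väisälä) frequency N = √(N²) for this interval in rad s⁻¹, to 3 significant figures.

0.0123 rad s⁻¹

Δρ = 1026.233 − 1025.154 = 1.079 kg m⁻³ over Δz = 182.6 − 114 = 68.6 m.
N² = (9.8/1025.6935) × (1.079/68.6) = 1.5028 × 10⁻⁴ s⁻².
N = √(1.5028 × 10⁻⁴) = 0.012259 rad s⁻¹ ≈ 0.0123 rad s⁻¹.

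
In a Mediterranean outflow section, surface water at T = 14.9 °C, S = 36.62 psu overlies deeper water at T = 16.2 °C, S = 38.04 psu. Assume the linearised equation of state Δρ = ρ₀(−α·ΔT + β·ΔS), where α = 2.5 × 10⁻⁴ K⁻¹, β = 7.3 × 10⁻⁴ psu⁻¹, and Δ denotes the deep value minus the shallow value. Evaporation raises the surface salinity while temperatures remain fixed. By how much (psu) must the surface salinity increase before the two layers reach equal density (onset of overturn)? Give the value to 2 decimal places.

0.97 psu

Neutral buoyancy requires −α(T_deep − T_surf) + β(S_deep − S_surf′) = 0.
S_surf′ = S_deep − (α/β)·ΔT = 38.04 − (2.5 × 10⁻⁴/7.3 × 10⁻⁴)·(+1.3) = 37.5948 psu.
Increase required: 37.5948 − 36.62 = 0.9748 psu.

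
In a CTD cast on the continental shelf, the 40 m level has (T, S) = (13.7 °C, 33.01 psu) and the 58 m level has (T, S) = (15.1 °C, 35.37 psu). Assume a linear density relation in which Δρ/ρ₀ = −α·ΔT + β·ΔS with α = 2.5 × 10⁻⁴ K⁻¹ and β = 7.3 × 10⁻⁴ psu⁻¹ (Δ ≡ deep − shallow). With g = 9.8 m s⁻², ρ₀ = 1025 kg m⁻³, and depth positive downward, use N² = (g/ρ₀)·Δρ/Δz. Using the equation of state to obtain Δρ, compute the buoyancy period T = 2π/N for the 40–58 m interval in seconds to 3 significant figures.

230 s

ΔT = +1.4 K, ΔS = +2.36 psu (deep − shallow).
Δρ/ρ₀ = −αΔT + βΔS = -3.50 × 10⁻⁴ + 1.7228 × 10⁻³ = 1.3728 × 10⁻³, so Δρ ≈ 1.407 kg m⁻³.
N² = (g/ρ₀)·Δρ/Δz = g·(Δρ/ρ₀)/Δz = 9.8 × 1.3728 × 10⁻³ / 18 = 7.4741 × 10⁻⁴ s⁻².
N = √(7.4741 × 10⁻⁴) = 0.027339 rad s⁻¹ → T = 2π/N = 229.82 s ≈ 230 s.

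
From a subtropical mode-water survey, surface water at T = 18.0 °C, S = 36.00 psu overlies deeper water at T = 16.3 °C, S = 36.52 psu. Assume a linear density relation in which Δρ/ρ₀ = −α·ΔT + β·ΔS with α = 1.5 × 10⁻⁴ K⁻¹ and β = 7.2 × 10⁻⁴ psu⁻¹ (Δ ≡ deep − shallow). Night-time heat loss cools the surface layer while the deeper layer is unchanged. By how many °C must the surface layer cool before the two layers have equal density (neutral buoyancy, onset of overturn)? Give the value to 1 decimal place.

4.2 °C

Neutral buoyancy requires Δρ = 0, i.e. −α(T_deep − T_surf′) + β(S_deep − S_surf) = 0.
T_surf′ = T_deep − (β/α)·ΔS = 16.3 − (7.2 × 10⁻⁴/1.5 × 10⁻⁴)·(+0.52) = 13.804 °C.
Cooling required: 18.0 − (13.804) = 4.196 °C.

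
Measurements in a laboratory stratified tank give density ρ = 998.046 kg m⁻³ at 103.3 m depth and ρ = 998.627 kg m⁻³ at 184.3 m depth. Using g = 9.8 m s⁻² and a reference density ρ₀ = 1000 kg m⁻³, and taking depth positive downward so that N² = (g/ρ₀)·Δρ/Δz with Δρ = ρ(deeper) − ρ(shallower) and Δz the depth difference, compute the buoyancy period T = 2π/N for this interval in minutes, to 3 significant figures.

Δρ = 998.627 − 998.046 = 0.581 kg m⁻³ over Δz = 184.3 − 103.3 = 81 m.
N² = (9.8/1000) × (0.581/81) = 7.0294 × 10⁻⁵ s⁻².
N = √(7.0294 × 10⁻⁵) = 8.3842 × 10⁻³ rad s⁻¹, so T = 2π/N = 749.41 s = 12.490 min ≈ 12.5 min.
A positive N² confirms static stability across the interval.

12.5 min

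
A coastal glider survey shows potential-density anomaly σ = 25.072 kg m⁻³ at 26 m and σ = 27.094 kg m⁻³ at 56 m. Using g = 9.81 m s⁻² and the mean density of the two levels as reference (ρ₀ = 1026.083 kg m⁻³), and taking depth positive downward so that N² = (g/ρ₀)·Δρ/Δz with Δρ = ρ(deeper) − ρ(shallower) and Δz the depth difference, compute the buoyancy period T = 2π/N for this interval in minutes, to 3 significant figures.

Δρ = 1027.094 − 1025.072 = 2.022 kg m⁻³ over Δz = 56 − 26 = 30 m.
N² = (9.81/1026.083) × (2.022/30) = 6.4439 × 10⁻⁴ s⁻².
N = √(6.4439 × 10⁻⁴) = 0.025385 rad s⁻¹, so T = 2π/N = 247.52 s = 4.1253 min ≈ 4.13 min.

4.13 min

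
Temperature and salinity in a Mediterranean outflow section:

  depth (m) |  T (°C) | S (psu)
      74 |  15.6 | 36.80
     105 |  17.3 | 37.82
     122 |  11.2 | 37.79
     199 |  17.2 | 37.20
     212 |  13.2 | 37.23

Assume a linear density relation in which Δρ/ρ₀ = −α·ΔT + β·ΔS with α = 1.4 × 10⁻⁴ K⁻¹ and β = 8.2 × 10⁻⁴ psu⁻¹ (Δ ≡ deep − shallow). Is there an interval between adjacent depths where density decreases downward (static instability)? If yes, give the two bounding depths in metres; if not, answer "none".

122–199 m

Evaluate Δρ/ρ₀ = −αΔT + βΔS across each adjacent pair:
  74–105 m: −αΔT+βΔS = −(1.4 × 10⁻⁴)(+1.7)+(8.2 × 10⁻⁴)(+1.02) = 6.0 × 10⁻⁴ → stable
  105–122 m: −αΔT+βΔS = −(1.4 × 10⁻⁴)(-6.1)+(8.2 × 10⁻⁴)(-0.03) = 8.3 × 10⁻⁴ → stable
  122–199 m: −αΔT+βΔS = −(1.4 × 10⁻⁴)(+6.0)+(8.2 × 10⁻⁴)(-0.59) = -1.3 × 10⁻³ → UNSTABLE
  199–212 m: −αΔT+βΔS = −(1.4 × 10⁻⁴)(-4.0)+(8.2 × 10⁻⁴)(+0.03) = 5.8 × 10⁻⁴ → stable
The 122–199 m interval has Δρ < 0: lighter water underlies denser water.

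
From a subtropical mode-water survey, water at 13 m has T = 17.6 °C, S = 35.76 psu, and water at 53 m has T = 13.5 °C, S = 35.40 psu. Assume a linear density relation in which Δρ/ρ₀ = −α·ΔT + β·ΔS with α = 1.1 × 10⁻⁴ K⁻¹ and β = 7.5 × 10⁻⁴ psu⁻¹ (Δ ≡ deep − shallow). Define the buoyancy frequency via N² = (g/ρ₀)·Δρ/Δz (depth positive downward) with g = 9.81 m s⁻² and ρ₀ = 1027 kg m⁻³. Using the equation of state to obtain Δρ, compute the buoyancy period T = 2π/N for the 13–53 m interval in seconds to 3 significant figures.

ΔT = -4.1 K, ΔS = -0.36 psu (deep − shallow).
Δρ/ρ₀ = −αΔT + βΔS = 4.51 × 10⁻⁴ − 2.70 × 10⁻⁴ = 1.81 × 10⁻⁴, so Δρ ≈ 0.1859 kg m⁻³.
N² = (g/ρ₀)·Δρ/Δz = g·(Δρ/ρ₀)/Δz = 9.81 × 1.81 × 10⁻⁴ / 40 = 4.4390 × 10⁻⁵ s⁻².
N = √(4.4390 × 10⁻⁵) = 6.6626 × 10⁻³ rad s⁻¹ → T = 2π/N = 943.05 s ≈ 943 s.

943 s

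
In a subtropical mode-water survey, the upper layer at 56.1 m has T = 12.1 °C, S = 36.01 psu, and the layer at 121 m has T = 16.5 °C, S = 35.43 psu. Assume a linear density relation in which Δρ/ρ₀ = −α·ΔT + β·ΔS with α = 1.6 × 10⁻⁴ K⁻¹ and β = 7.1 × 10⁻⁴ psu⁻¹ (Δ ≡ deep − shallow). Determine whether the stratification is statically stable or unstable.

unstable

ΔT = 16.5 − 12.1 = +4.4 K and ΔS = 35.43 − 36.01 = -0.58 psu (deep − shallow).
−αΔT = -7.04 × 10⁻⁴; βΔS = -4.118 × 10⁻⁴; sum Δρ/ρ₀ = -1.1158 × 10⁻³.
Δρ/ρ₀ < 0, so Δρ < 0: deeper water is lighter → statically unstable; the column would overturn.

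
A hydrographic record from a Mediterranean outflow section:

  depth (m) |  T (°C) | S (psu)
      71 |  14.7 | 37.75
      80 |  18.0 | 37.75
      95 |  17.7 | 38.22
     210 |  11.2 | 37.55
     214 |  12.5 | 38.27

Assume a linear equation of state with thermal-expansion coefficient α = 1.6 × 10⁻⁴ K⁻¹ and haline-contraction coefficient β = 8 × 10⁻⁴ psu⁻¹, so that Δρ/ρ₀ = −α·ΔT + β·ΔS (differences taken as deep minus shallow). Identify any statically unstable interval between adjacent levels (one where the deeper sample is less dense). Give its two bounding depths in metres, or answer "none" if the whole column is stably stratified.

71–80 m

Evaluate Δρ/ρ₀ = −αΔT + βΔS across each adjacent pair:
  71–80 m: −αΔT+βΔS = −(1.6 × 10⁻⁴)(+3.3)+(8 × 10⁻⁴)(+0.00) = -5.3 × 10⁻⁴ → UNSTABLE
  80–95 m: −αΔT+βΔS = −(1.6 × 10⁻⁴)(-0.3)+(8 × 10⁻⁴)(+0.47) = 4.2 × 10⁻⁴ → stable
  95–210 m: −αΔT+βΔS = −(1.6 × 10⁻⁴)(-6.5)+(8 × 10⁻⁴)(-0.67) = 5.0 × 10⁻⁴ → stable
  210–214 m: −αΔT+βΔS = −(1.6 × 10⁻⁴)(+1.3)+(8 × 10⁻⁴)(+0.72) = 3.7 × 10⁻⁴ → stable
The 71–80 m interval has Δρ < 0: lighter water underlies denser water.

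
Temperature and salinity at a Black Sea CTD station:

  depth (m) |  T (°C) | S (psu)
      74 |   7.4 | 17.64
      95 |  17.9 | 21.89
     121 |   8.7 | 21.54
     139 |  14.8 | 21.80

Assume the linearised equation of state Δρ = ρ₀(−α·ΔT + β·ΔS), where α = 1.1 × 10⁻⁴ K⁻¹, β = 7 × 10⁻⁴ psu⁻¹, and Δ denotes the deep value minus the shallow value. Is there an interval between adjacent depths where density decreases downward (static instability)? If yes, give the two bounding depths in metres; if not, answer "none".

121–139 m

Evaluate Δρ/ρ₀ = −αΔT + βΔS across each adjacent pair:
  74–95 m: −αΔT+βΔS = −(1.1 × 10⁻⁴)(+10.5)+(7 × 10⁻⁴)(+4.25) = 1.8 × 10⁻³ → stable
  95–121 m: −αΔT+βΔS = −(1.1 × 10⁻⁴)(-9.2)+(7 × 10⁻⁴)(-0.35) = 7.7 × 10⁻⁴ → stable
  121–139 m: −αΔT+βΔS = −(1.1 × 10⁻⁴)(+6.1)+(7 × 10⁻⁴)(+0.26) = -4.9 × 10⁻⁴ → UNSTABLE
The 121–139 m interval has Δρ < 0: lighter water underlies denser water.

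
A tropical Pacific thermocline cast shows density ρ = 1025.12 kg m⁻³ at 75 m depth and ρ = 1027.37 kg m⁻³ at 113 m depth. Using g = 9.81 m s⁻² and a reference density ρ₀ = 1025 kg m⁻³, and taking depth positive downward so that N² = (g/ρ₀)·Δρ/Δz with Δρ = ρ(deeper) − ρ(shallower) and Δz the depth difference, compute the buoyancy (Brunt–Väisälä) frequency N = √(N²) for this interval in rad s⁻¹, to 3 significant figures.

Δρ = 1027.37 − 1025.12 = 2.25 kg m⁻³ over Δz = 113 − 75 = 38 m.
N² = (9.81/1025) × (2.25/38) = 5.6669 × 10⁻⁴ s⁻².
N = √(5.6669 × 10⁻⁴) = 0.023805 rad s⁻¹ ≈ 0.0238 rad s⁻¹.

0.0238 rad s⁻¹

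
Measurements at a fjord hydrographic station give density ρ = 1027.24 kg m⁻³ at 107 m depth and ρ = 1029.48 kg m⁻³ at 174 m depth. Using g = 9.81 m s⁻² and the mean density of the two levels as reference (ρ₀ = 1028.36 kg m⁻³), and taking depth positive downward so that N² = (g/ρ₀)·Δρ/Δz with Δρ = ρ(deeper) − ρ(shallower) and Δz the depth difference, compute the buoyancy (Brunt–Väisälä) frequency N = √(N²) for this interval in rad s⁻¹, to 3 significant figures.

0.0179 rad s⁻¹

Δρ = 1029.48 − 1027.24 = 2.24 kg m⁻³ over Δz = 174 − 107 = 67 m.
N² = (9.81/1028.36) × (2.24/67) = 3.1893 × 10⁻⁴ s⁻².
N = √(3.1893 × 10⁻⁴) = 0.017859 rad s⁻¹ ≈ 0.0179 rad s⁻¹.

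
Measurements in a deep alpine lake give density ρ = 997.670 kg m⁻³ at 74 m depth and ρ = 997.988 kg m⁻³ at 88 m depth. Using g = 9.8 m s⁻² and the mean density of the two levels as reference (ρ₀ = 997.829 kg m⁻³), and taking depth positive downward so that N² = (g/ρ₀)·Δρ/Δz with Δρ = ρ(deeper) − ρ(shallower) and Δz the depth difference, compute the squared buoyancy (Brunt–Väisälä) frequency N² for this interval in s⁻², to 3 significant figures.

2.23 × 10⁻⁴ s⁻²

Δρ = 997.988 − 997.670 = 0.318 kg m⁻³ over Δz = 88 − 74 = 14 m.
N² = (9.8/997.829) × (0.318/14) = 2.2308 × 10⁻⁴ s⁻² ≈ 2.23 × 10⁻⁴ s⁻².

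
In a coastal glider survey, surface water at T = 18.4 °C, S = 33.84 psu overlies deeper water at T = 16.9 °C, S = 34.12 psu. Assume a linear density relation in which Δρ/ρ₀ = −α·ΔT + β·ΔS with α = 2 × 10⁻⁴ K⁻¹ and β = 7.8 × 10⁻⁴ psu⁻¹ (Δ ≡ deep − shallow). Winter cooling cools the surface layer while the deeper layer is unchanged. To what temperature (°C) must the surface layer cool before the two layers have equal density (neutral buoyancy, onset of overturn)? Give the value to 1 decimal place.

Neutral buoyancy requires Δρ = 0, i.e. −α(T_deep − T_surf′) + β(S_deep − S_surf) = 0.
T_surf′ = T_deep − (β/α)·ΔS = 16.9 − (7.8 × 10⁻⁴/2 × 10⁻⁴)·(+0.28) = 15.808 °C.
Cooling required: 18.4 − (15.808) = 2.592 °C.

15.8 °C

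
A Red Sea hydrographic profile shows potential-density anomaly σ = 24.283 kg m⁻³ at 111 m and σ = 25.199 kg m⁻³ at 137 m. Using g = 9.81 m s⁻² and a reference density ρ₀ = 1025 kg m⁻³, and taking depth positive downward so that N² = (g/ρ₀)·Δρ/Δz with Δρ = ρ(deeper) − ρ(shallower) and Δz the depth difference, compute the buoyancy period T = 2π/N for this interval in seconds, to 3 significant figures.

342 s

Δρ = 1025.199 − 1024.283 = 0.916 kg m⁻³ over Δz = 137 − 111 = 26 m.
N² = (9.81/1025) × (0.916/26) = 3.3718 × 10⁻⁴ s⁻².
N = √(3.3718 × 10⁻⁴) = 0.018362 rad s⁻¹, so T = 2π/N = 342.18 s ≈ 342 s.
A positive N² confirms static stability across the interval.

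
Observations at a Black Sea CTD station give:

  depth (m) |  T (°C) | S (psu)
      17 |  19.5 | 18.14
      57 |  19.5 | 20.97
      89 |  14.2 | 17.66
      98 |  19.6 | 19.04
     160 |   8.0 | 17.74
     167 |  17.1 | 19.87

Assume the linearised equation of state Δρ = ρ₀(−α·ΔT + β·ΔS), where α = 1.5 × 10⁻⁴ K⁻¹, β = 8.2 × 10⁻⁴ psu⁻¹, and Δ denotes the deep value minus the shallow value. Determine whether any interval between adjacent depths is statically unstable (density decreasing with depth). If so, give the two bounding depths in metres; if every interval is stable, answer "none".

Evaluate Δρ/ρ₀ = −αΔT + βΔS across each adjacent pair:
  17–57 m: −αΔT+βΔS = −(1.5 × 10⁻⁴)(+0.0)+(8.2 × 10⁻⁴)(+2.83) = 2.3 × 10⁻³ → stable
  57–89 m: −αΔT+βΔS = −(1.5 × 10⁻⁴)(-5.3)+(8.2 × 10⁻⁴)(-3.31) = -1.9 × 10⁻³ → UNSTABLE
  89–98 m: −αΔT+βΔS = −(1.5 × 10⁻⁴)(+5.4)+(8.2 × 10⁻⁴)(+1.38) = 3.2 × 10⁻⁴ → stable
  98–160 m: −αΔT+βΔS = −(1.5 × 10⁻⁴)(-11.6)+(8.2 × 10⁻⁴)(-1.30) = 6.7 × 10⁻⁴ → stable
  160–167 m: −αΔT+βΔS = −(1.5 × 10⁻⁴)(+9.1)+(8.2 × 10⁻⁴)(+2.13) = 3.8 × 10⁻⁴ → stable
The 57–89 m interval has Δρ < 0: lighter water underlies denser water.

57–89 m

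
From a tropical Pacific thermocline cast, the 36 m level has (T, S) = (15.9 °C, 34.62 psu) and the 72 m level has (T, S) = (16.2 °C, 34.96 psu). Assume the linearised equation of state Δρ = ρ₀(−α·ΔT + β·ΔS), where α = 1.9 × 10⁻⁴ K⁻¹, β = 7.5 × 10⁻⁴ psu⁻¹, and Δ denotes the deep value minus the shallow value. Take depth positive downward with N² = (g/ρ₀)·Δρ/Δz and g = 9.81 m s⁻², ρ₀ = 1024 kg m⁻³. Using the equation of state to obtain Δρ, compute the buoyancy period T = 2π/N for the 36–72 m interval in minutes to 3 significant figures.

ΔT = +0.3 K, ΔS = +0.34 psu (deep − shallow).
Δρ/ρ₀ = −αΔT + βΔS = -5.70 × 10⁻⁵ + 2.55 × 10⁻⁴ = 1.98 × 10⁻⁴, so Δρ ≈ 0.2028 kg m⁻³.
N² = (g/ρ₀)·Δρ/Δz = g·(Δρ/ρ₀)/Δz = 9.81 × 1.98 × 10⁻⁴ / 36 = 5.3955 × 10⁻⁵ s⁻².
N = √(5.3955 × 10⁻⁵) = 7.3454 × 10⁻³ rad s⁻¹ → T = 2π/N = 855.39 s = 14.256 min ≈ 14.3 min.

14.3 min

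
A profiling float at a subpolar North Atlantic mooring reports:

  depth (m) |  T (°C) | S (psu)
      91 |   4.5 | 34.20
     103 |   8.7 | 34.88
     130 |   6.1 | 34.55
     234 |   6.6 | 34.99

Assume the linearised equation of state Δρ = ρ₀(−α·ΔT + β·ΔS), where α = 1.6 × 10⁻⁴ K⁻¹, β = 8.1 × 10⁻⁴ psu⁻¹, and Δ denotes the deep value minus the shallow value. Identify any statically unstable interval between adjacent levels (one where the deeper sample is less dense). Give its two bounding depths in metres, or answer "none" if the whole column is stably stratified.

Evaluate Δρ/ρ₀ = −αΔT + βΔS across each adjacent pair:
  91–103 m: −αΔT+βΔS = −(1.6 × 10⁻⁴)(+4.2)+(8.1 × 10⁻⁴)(+0.68) = -1.2 × 10⁻⁴ → UNSTABLE
  103–130 m: −αΔT+βΔS = −(1.6 × 10⁻⁴)(-2.6)+(8.1 × 10⁻⁴)(-0.33) = 1.5 × 10⁻⁴ → stable
  130–234 m: −αΔT+βΔS = −(1.6 × 10⁻⁴)(+0.5)+(8.1 × 10⁻⁴)(+0.44) = 2.8 × 10⁻⁴ → stable
The 91–103 m interval has Δρ < 0: lighter water underlies denser water.

91–103 m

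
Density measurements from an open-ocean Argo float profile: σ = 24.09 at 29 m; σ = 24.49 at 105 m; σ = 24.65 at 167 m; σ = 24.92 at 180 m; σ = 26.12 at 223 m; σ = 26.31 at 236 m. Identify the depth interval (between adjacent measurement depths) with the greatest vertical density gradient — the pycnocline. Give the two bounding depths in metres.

Compute the density gradient over each adjacent pair:
  29–105 m: Δρ/Δz = 0.40/76 = 5.3 × 10⁻³ kg m⁻⁴
  105–167 m: Δρ/Δz = 0.16/62 = 2.6 × 10⁻³ kg m⁻⁴
  167–180 m: Δρ/Δz = 0.27/13 = 0.021 kg m⁻⁴
  180–223 m: Δρ/Δz = 1.20/43 = 0.028 kg m⁻⁴
  223–236 m: Δρ/Δz = 0.19/13 = 0.015 kg m⁻⁴
The largest gradient is in the 180–223 m interval — the pycnocline.

180–223 m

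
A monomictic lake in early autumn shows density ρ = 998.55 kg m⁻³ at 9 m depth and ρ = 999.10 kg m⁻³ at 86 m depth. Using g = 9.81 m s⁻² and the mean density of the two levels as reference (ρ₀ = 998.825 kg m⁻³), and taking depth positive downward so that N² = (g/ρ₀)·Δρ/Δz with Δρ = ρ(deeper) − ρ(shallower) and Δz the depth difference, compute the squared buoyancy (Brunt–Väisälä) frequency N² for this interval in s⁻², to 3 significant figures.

7.02 × 10⁻⁵ s⁻²

Δρ = 999.10 − 998.55 = 0.55 kg m⁻³ over Δz = 86 − 9 = 77 m.
N² = (9.81/998.825) × (0.55/77) = 7.0154 × 10⁻⁵ s⁻² ≈ 7.02 × 10⁻⁵ s⁻².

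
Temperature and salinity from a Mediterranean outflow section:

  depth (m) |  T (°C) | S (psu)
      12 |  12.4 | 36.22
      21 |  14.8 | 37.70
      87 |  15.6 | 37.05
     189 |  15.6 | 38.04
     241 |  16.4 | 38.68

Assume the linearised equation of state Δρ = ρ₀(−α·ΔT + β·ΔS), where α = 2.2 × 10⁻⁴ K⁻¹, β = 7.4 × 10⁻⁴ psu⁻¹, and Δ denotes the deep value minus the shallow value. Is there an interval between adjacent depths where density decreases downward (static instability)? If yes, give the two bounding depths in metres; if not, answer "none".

Evaluate Δρ/ρ₀ = −αΔT + βΔS across each adjacent pair:
  12–21 m: −αΔT+βΔS = −(2.2 × 10⁻⁴)(+2.4)+(7.4 × 10⁻⁴)(+1.48) = 5.7 × 10⁻⁴ → stable
  21–87 m: −αΔT+βΔS = −(2.2 × 10⁻⁴)(+0.8)+(7.4 × 10⁻⁴)(-0.65) = -6.6 × 10⁻⁴ → UNSTABLE
  87–189 m: −αΔT+βΔS = −(2.2 × 10⁻⁴)(+0.0)+(7.4 × 10⁻⁴)(+0.99) = 7.3 × 10⁻⁴ → stable
  189–241 m: −αΔT+βΔS = −(2.2 × 10⁻⁴)(+0.8)+(7.4 × 10⁻⁴)(+0.64) = 3.0 × 10⁻⁴ → stable
The 21–87 m interval has Δρ < 0: lighter water underlies denser water.

21–87 m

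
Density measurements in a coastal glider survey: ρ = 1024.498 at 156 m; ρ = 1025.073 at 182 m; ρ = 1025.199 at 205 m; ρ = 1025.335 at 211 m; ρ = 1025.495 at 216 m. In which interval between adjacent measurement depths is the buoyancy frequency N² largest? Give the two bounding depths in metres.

211–216 m

Compute the density gradient over each adjacent pair:
  156–182 m: Δρ/Δz = 0.575/26 = 0.022 kg m⁻⁴
  182–205 m: Δρ/Δz = 0.126/23 = 5.5 × 10⁻³ kg m⁻⁴
  205–211 m: Δρ/Δz = 0.136/6 = 0.023 kg m⁻⁴
  211–216 m: Δρ/Δz = 0.160/5 = 0.032 kg m⁻⁴
The largest gradient is in the 211–216 m interval — the pycnocline.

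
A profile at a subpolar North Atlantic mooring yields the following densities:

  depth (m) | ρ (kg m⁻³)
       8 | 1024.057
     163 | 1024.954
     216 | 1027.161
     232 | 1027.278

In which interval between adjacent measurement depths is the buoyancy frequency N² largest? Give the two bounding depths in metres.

Compute the density gradient over each adjacent pair:
  8–163 m: Δρ/Δz = 0.897/155 = 5.8 × 10⁻³ kg m⁻⁴
  163–216 m: Δρ/Δz = 2.207/53 = 0.042 kg m⁻⁴
  216–232 m: Δρ/Δz = 0.117/16 = 7.3 × 10⁻³ kg m⁻⁴
The largest gradient is in the 163–216 m interval — the pycnocline.

163–216 m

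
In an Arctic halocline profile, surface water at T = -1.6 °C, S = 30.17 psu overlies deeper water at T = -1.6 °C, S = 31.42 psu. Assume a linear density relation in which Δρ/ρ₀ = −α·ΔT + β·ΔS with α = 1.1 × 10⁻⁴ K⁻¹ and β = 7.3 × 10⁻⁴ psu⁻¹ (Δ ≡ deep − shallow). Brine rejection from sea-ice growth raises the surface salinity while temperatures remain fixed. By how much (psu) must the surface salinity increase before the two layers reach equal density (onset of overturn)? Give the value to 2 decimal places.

1.25 psu

Neutral buoyancy requires −α(T_deep − T_surf) + β(S_deep − S_surf′) = 0.
S_surf′ = S_deep − (α/β)·ΔT = 31.42 − (1.1 × 10⁻⁴/7.3 × 10⁻⁴)·(+0.0) = 31.4200 psu.
Increase required: 31.4200 − 30.17 = 1.2500 psu.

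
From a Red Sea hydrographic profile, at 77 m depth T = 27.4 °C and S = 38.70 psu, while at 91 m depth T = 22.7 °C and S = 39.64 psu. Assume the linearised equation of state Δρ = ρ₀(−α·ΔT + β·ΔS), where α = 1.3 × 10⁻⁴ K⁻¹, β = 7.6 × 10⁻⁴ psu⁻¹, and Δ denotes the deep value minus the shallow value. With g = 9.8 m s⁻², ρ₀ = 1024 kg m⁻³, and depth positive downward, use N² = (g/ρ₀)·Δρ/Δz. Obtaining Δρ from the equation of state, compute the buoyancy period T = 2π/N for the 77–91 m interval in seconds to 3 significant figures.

206 s

ΔT = -4.7 K, ΔS = +0.94 psu (deep − shallow).
Δρ/ρ₀ = −αΔT + βΔS = 6.11 × 10⁻⁴ + 7.144 × 10⁻⁴ = 1.3254 × 10⁻³, so Δρ ≈ 1.357 kg m⁻³.
N² = (g/ρ₀)·Δρ/Δz = g·(Δρ/ρ₀)/Δz = 9.8 × 1.3254 × 10⁻³ / 14 = 9.2778 × 10⁻⁴ s⁻².
N = √(9.2778 × 10⁻⁴) = 0.030459 rad s⁻¹ → T = 2π/N = 206.28 s ≈ 206 s.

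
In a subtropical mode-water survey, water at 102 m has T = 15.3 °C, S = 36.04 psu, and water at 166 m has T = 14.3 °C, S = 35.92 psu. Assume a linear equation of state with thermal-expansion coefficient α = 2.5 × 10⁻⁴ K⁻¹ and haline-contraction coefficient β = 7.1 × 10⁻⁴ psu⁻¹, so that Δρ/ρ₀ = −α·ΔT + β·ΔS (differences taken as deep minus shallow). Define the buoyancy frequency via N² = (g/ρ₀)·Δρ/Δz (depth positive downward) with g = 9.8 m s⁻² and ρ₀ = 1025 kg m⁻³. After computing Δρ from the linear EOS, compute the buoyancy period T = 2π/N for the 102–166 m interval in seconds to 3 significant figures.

1.25 × 10³ s

ΔT = -1.0 K, ΔS = -0.12 psu (deep − shallow).
Δρ/ρ₀ = −αΔT + βΔS = 2.50 × 10⁻⁴ − 8.52 × 10⁻⁵ = 1.648 × 10⁻⁴, so Δρ ≈ 0.1689 kg m⁻³.
N² = (g/ρ₀)·Δρ/Δz = g·(Δρ/ρ₀)/Δz = 9.8 × 1.648 × 10⁻⁴ / 64 = 2.5235 × 10⁻⁵ s⁻².
N = √(2.5235 × 10⁻⁵) = 5.0234 × 10⁻³ rad s⁻¹ → T = 2π/N = 1.2508 × 10³ s ≈ 1.25 × 10³ s.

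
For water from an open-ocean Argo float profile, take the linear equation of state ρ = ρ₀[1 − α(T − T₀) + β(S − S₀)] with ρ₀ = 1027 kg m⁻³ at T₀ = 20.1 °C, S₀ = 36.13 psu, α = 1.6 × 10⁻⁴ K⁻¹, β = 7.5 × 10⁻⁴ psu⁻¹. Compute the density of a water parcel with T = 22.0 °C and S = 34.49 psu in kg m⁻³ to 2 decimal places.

1025.42 kg m⁻³

T − T₀ = +1.9 K, S − S₀ = -1.64 psu.
Bracket = 1 − α·(+1.9) + β·(-1.64) = 1 + (-1.534 × 10⁻³) = 0.9984660.
ρ = 1027 × 0.9984660 = 1025.42 kg m⁻³.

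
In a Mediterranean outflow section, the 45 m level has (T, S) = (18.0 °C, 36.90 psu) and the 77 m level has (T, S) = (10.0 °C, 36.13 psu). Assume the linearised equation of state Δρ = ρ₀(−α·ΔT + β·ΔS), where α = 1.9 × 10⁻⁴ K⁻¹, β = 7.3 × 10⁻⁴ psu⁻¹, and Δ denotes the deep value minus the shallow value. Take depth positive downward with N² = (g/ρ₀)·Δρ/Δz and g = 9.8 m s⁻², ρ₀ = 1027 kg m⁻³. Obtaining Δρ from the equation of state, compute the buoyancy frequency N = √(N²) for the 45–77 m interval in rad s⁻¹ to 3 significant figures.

0.0171 rad s⁻¹

ΔT = -8.0 K, ΔS = -0.77 psu (deep − shallow).
Δρ/ρ₀ = −αΔT + βΔS = 1.52 × 10⁻³ − 5.621 × 10⁻⁴ = 9.579 × 10⁻⁴, so Δρ ≈ 0.9838 kg m⁻³.
N² = (g/ρ₀)·Δρ/Δz = g·(Δρ/ρ₀)/Δz = 9.8 × 9.579 × 10⁻⁴ / 32 = 2.9336 × 10⁻⁴ s⁻².
N = √(2.9336 × 10⁻⁴) = 0.017128 rad s⁻¹ ≈ 0.0171 rad s⁻¹.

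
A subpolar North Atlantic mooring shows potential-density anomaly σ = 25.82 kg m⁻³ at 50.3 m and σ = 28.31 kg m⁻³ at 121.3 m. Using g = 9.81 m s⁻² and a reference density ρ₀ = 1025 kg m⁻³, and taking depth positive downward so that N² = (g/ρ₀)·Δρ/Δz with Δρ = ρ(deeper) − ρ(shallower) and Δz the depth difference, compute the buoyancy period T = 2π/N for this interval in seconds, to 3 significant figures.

343 s

Δρ = 1028.31 − 1025.82 = 2.49 kg m⁻³ over Δz = 121.3 − 50.3 = 71 m.
N² = (9.81/1025) × (2.49/71) = 3.3565 × 10⁻⁴ s⁻².
N = √(3.3565 × 10⁻⁴) = 0.018321 rad s⁻¹, so T = 2π/N = 342.95 s ≈ 343 s.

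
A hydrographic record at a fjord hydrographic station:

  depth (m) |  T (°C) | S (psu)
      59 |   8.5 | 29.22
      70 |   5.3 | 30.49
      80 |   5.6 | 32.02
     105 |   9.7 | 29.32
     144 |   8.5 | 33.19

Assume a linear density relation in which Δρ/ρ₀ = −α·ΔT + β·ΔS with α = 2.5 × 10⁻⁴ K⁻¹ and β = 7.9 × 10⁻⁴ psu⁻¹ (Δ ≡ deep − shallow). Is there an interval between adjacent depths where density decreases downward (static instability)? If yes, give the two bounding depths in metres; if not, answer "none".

Evaluate Δρ/ρ₀ = −αΔT + βΔS across each adjacent pair:
  59–70 m: −αΔT+βΔS = −(2.5 × 10⁻⁴)(-3.2)+(7.9 × 10⁻⁴)(+1.27) = 1.8 × 10⁻³ → stable
  70–80 m: −αΔT+βΔS = −(2.5 × 10⁻⁴)(+0.3)+(7.9 × 10⁻⁴)(+1.53) = 1.1 × 10⁻³ → stable
  80–105 m: −αΔT+βΔS = −(2.5 × 10⁻⁴)(+4.1)+(7.9 × 10⁻⁴)(-2.70) = -3.2 × 10⁻³ → UNSTABLE
  105–144 m: −αΔT+βΔS = −(2.5 × 10⁻⁴)(-1.2)+(7.9 × 10⁻⁴)(+3.87) = 3.4 × 10⁻³ → stable
The 80–105 m interval has Δρ < 0: lighter water underlies denser water.

80–105 m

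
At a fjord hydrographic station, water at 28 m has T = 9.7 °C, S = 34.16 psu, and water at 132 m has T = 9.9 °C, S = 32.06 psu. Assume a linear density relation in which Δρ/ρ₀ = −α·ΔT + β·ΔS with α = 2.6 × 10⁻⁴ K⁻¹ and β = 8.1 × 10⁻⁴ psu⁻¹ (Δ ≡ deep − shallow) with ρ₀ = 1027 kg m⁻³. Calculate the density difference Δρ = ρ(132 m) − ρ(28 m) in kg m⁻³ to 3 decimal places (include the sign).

ΔT = +0.2 K, ΔS = -2.10 psu (deep − shallow).
Δρ/ρ₀ = −(2.6 × 10⁻⁴)(+0.2) + (8.1 × 10⁻⁴)(-2.10) = -1.753 × 10⁻³.
Δρ = 1027 × (-1.753 × 10⁻³) = -1.800 kg m⁻³.
Negative Δρ: lighter below, statically unstable.

-1.800 kg m⁻³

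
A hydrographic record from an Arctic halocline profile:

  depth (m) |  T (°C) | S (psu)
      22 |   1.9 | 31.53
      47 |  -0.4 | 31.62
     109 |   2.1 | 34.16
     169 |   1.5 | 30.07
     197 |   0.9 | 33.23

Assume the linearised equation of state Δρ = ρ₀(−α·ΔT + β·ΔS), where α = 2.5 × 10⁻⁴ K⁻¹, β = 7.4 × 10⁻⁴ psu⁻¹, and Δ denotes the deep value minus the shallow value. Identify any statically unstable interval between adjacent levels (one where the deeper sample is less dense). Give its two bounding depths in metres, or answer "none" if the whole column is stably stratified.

109–169 m

Evaluate Δρ/ρ₀ = −αΔT + βΔS across each adjacent pair:
  22–47 m: −αΔT+βΔS = −(2.5 × 10⁻⁴)(-2.3)+(7.4 × 10⁻⁴)(+0.09) = 6.4 × 10⁻⁴ → stable
  47–109 m: −αΔT+βΔS = −(2.5 × 10⁻⁴)(+2.5)+(7.4 × 10⁻⁴)(+2.54) = 1.3 × 10⁻³ → stable
  109–169 m: −αΔT+βΔS = −(2.5 × 10⁻⁴)(-0.6)+(7.4 × 10⁻⁴)(-4.09) = -2.9 × 10⁻³ → UNSTABLE
  169–197 m: −αΔT+βΔS = −(2.5 × 10⁻⁴)(-0.6)+(7.4 × 10⁻⁴)(+3.16) = 2.5 × 10⁻³ → stable
The 109–169 m interval has Δρ < 0: lighter water underlies denser water.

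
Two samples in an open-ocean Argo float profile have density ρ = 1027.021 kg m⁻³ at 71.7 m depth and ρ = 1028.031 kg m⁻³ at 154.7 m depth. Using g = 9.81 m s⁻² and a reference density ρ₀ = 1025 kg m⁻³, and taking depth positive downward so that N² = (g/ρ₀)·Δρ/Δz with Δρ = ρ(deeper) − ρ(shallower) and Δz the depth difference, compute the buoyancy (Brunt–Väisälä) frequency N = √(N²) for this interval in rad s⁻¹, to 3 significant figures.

Δρ = 1028.031 − 1027.021 = 1.010 kg m⁻³ over Δz = 154.7 − 71.7 = 83 m.
N² = (9.81/1025) × (1.010/83) = 1.1646 × 10⁻⁴ s⁻².
N = √(1.1646 × 10⁻⁴) = 0.010792 rad s⁻¹ ≈ 0.0108 rad s⁻¹.

0.0108 rad s⁻¹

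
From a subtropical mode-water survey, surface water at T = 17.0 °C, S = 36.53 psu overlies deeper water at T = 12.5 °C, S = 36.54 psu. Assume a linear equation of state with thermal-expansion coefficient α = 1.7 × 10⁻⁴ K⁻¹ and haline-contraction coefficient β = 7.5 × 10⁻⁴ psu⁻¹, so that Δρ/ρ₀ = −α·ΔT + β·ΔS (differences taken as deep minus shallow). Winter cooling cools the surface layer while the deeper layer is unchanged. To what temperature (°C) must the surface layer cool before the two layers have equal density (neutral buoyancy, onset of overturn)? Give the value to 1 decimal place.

12.5 °C

Neutral buoyancy requires Δρ = 0, i.e. −α(T_deep − T_surf′) + β(S_deep − S_surf) = 0.
T_surf′ = T_deep − (β/α)·ΔS = 12.5 − (7.5 × 10⁻⁴/1.7 × 10⁻⁴)·(+0.01) = 12.456 °C.
Cooling required: 17.0 − (12.456) = 4.544 °C.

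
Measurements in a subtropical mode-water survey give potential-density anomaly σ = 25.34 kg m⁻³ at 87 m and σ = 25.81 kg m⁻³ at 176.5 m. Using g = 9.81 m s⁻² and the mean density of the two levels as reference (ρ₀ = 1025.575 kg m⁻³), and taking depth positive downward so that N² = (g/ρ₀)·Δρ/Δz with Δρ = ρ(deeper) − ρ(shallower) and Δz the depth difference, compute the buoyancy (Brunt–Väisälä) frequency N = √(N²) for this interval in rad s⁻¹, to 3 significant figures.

7.09 × 10⁻³ rad s⁻¹

Δρ = 1025.81 − 1025.34 = 0.47 kg m⁻³ over Δz = 176.5 − 87 = 89.5 m.
N² = (9.81/1025.575) × (0.47/89.5) = 5.0232 × 10⁻⁵ s⁻².
N = √(5.0232 × 10⁻⁵) = 7.0875 × 10⁻³ rad s⁻¹ ≈ 7.09 × 10⁻³ rad s⁻¹.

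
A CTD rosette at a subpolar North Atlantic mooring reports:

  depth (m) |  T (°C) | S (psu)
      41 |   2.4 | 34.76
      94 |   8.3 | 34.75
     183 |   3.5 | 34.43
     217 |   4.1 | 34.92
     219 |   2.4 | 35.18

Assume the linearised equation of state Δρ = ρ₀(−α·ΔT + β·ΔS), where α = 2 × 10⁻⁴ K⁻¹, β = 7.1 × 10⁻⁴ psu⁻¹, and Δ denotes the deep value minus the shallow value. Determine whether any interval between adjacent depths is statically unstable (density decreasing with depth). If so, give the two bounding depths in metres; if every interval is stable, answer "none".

Evaluate Δρ/ρ₀ = −αΔT + βΔS across each adjacent pair:
  41–94 m: −αΔT+βΔS = −(2 × 10⁻⁴)(+5.9)+(7.1 × 10⁻⁴)(-0.01) = -1.2 × 10⁻³ → UNSTABLE
  94–183 m: −αΔT+βΔS = −(2 × 10⁻⁴)(-4.8)+(7.1 × 10⁻⁴)(-0.32) = 7.3 × 10⁻⁴ → stable
  183–217 m: −αΔT+βΔS = −(2 × 10⁻⁴)(+0.6)+(7.1 × 10⁻⁴)(+0.49) = 2.3 × 10⁻⁴ → stable
  217–219 m: −αΔT+βΔS = −(2 × 10⁻⁴)(-1.7)+(7.1 × 10⁻⁴)(+0.26) = 5.2 × 10⁻⁴ → stable
The 41–94 m interval has Δρ < 0: lighter water underlies denser water.

41–94 m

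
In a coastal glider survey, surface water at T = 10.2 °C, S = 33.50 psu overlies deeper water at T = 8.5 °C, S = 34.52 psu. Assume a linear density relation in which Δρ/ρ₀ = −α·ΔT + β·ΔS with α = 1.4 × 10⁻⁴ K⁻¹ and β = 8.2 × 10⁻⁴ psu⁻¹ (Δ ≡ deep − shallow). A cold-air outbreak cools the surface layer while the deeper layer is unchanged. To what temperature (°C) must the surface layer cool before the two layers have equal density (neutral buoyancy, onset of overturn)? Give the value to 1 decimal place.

2.5 °C

Neutral buoyancy requires Δρ = 0, i.e. −α(T_deep − T_surf′) + β(S_deep − S_surf) = 0.
T_surf′ = T_deep − (β/α)·ΔS = 8.5 − (8.2 × 10⁻⁴/1.4 × 10⁻⁴)·(+1.02) = 2.526 °C.
Cooling required: 10.2 − (2.526) = 7.674 °C.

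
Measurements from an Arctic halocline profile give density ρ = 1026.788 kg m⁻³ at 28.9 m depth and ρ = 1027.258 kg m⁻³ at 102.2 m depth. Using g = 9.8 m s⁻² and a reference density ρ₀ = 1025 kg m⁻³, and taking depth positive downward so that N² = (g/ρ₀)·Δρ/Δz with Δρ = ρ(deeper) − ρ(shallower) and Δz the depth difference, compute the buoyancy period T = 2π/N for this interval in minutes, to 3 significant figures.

Δρ = 1027.258 − 1026.788 = 0.470 kg m⁻³ over Δz = 102.2 − 28.9 = 73.3 m.
N² = (9.8/1025) × (0.470/73.3) = 6.1305 × 10⁻⁵ s⁻².
N = √(6.1305 × 10⁻⁵) = 7.8298 × 10⁻³ rad s⁻¹, so T = 2π/N = 802.47 s = 13.375 min ≈ 13.4 min.

13.4 min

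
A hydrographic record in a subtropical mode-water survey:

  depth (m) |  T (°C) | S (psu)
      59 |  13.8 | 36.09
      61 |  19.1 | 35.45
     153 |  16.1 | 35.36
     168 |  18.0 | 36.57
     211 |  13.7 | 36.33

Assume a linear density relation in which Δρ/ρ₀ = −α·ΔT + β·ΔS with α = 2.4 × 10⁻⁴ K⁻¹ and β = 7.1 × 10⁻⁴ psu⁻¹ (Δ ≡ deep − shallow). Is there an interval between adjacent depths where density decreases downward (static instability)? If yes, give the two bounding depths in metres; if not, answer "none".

Evaluate Δρ/ρ₀ = −αΔT + βΔS across each adjacent pair:
  59–61 m: −αΔT+βΔS = −(2.4 × 10⁻⁴)(+5.3)+(7.1 × 10⁻⁴)(-0.64) = -1.7 × 10⁻³ → UNSTABLE
  61–153 m: −αΔT+βΔS = −(2.4 × 10⁻⁴)(-3.0)+(7.1 × 10⁻⁴)(-0.09) = 6.6 × 10⁻⁴ → stable
  153–168 m: −αΔT+βΔS = −(2.4 × 10⁻⁴)(+1.9)+(7.1 × 10⁻⁴)(+1.21) = 4.0 × 10⁻⁴ → stable
  168–211 m: −αΔT+βΔS = −(2.4 × 10⁻⁴)(-4.3)+(7.1 × 10⁻⁴)(-0.24) = 8.6 × 10⁻⁴ → stable
The 59–61 m interval has Δρ < 0: lighter water underlies denser water.

59–61 m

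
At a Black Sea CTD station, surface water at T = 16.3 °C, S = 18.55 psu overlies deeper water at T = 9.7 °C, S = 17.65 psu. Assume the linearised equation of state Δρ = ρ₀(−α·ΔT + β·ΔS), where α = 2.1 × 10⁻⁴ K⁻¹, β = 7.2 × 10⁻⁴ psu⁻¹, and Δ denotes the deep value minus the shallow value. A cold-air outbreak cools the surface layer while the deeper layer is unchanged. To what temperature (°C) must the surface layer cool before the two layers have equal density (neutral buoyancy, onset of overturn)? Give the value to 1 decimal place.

12.8 °C

Neutral buoyancy requires Δρ = 0, i.e. −α(T_deep − T_surf′) + β(S_deep − S_surf) = 0.
T_surf′ = T_deep − (β/α)·ΔS = 9.7 − (7.2 × 10⁻⁴/2.1 × 10⁻⁴)·(-0.90) = 12.786 °C.
Cooling required: 16.3 − (12.786) = 3.514 °C.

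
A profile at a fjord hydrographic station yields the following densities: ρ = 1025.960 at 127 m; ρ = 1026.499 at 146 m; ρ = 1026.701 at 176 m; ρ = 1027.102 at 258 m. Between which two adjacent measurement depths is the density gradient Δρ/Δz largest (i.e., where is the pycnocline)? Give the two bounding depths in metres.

127–146 m

Compute the density gradient over each adjacent pair:
  127–146 m: Δρ/Δz = 0.539/19 = 0.028 kg m⁻⁴
  146–176 m: Δρ/Δz = 0.202/30 = 6.7 × 10⁻³ kg m⁻⁴
  176–258 m: Δρ/Δz = 0.401/82 = 4.9 × 10⁻³ kg m⁻⁴
The largest gradient is in the 127–146 m interval — the pycnocline.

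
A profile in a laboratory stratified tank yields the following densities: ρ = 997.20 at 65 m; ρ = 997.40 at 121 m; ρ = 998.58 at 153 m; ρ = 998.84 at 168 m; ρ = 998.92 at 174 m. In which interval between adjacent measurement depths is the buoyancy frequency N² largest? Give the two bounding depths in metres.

121–153 m

Compute the density gradient over each adjacent pair:
  65–121 m: Δρ/Δz = 0.20/56 = 3.6 × 10⁻³ kg m⁻⁴
  121–153 m: Δρ/Δz = 1.18/32 = 0.037 kg m⁻⁴
  153–168 m: Δρ/Δz = 0.26/15 = 0.017 kg m⁻⁴
  168–174 m: Δρ/Δz = 0.08/6 = 0.013 kg m⁻⁴
The largest gradient is in the 121–153 m interval — the pycnocline.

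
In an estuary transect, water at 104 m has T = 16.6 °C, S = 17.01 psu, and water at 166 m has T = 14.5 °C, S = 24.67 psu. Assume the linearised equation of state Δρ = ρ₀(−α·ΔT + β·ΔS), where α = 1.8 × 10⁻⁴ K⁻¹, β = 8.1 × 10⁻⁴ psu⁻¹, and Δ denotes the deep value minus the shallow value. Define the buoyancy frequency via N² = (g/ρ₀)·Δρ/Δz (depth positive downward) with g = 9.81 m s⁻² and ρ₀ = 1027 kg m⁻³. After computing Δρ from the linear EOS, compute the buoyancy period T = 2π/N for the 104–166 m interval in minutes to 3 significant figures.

ΔT = -2.1 K, ΔS = +7.66 psu (deep − shallow).
Δρ/ρ₀ = −αΔT + βΔS = 3.78 × 10⁻⁴ + 6.2046 × 10⁻³ = 6.5826 × 10⁻³, so Δρ ≈ 6.760 kg m⁻³.
N² = (g/ρ₀)·Δρ/Δz = g·(Δρ/ρ₀)/Δz = 9.81 × 6.5826 × 10⁻³ / 62 = 1.0415 × 10⁻³ s⁻².
N = √(1.0415 × 10⁻³) = 0.032272 rad s⁻¹ → T = 2π/N = 194.69 s = 3.2448 min ≈ 3.24 min.

3.24 min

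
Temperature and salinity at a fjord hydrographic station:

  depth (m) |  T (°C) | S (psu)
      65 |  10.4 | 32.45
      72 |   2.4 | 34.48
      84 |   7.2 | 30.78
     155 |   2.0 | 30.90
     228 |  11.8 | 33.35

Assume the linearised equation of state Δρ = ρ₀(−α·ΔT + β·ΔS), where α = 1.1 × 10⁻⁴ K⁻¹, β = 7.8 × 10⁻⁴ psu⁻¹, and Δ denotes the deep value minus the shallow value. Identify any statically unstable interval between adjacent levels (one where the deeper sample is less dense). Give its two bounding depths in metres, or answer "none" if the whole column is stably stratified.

72–84 m

Evaluate Δρ/ρ₀ = −αΔT + βΔS across each adjacent pair:
  65–72 m: −αΔT+βΔS = −(1.1 × 10⁻⁴)(-8.0)+(7.8 × 10⁻⁴)(+2.03) = 2.5 × 10⁻³ → stable
  72–84 m: −αΔT+βΔS = −(1.1 × 10⁻⁴)(+4.8)+(7.8 × 10⁻⁴)(-3.70) = -3.4 × 10⁻³ → UNSTABLE
  84–155 m: −αΔT+βΔS = −(1.1 × 10⁻⁴)(-5.2)+(7.8 × 10⁻⁴)(+0.12) = 6.7 × 10⁻⁴ → stable
  155–228 m: −αΔT+βΔS = −(1.1 × 10⁻⁴)(+9.8)+(7.8 × 10⁻⁴)(+2.45) = 8.3 × 10⁻⁴ → stable
The 72–84 m interval has Δρ < 0: lighter water underlies denser water.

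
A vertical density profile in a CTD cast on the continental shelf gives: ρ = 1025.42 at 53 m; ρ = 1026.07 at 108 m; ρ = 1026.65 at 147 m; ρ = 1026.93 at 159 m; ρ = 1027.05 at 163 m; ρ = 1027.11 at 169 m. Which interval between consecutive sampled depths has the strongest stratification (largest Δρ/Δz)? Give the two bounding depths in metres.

Compute the density gradient over each adjacent pair:
  53–108 m: Δρ/Δz = 0.65/55 = 0.012 kg m⁻⁴
  108–147 m: Δρ/Δz = 0.58/39 = 0.015 kg m⁻⁴
  147–159 m: Δρ/Δz = 0.28/12 = 0.023 kg m⁻⁴
  159–163 m: Δρ/Δz = 0.12/4 = 0.030 kg m⁻⁴
  163–169 m: Δρ/Δz = 0.06/6 = 0.010 kg m⁻⁴
The largest gradient is in the 159–163 m interval — the pycnocline.

159–163 m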